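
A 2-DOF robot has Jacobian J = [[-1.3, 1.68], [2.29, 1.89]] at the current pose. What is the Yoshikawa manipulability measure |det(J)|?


det(J) = -1.3*1.89 - (1.68)*(2.29) = -6.3042
|det(J)| = 6.3042

6.3042


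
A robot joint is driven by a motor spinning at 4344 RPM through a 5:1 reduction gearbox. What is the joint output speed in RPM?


omega_joint = omega_motor / N = 4344 / 5 = 868.8000

868.8000 RPM


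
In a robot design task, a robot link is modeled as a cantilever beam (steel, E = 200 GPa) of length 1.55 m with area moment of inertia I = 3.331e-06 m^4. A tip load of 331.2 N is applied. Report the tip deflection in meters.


delta = F*L^3/(3*E*I) = 331.2*1.55^3/(3*2.000e+11*3.331e-06)
      = 1233.3474/1998600 = 6.1711e-04

6.1711e-04 m


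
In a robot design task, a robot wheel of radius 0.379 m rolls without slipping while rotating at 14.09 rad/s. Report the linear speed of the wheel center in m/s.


v = omega * r = 14.09 * 0.379 = 5.3401

5.3401 m/s


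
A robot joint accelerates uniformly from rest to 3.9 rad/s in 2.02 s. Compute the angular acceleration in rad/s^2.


alpha = delta_omega / t = 3.9 / 2.02 = 1.9307

1.9307 rad/s^2


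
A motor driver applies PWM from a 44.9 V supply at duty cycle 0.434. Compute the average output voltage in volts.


V_avg = V_supply * D = 44.9*0.434 = 19.4866

19.4866 V


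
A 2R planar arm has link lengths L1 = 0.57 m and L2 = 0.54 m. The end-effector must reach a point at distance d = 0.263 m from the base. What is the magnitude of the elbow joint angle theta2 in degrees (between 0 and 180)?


cos(th2) = (d^2 - L1^2 - L2^2)/(2*L1*L2) = (0.263^2 - 0.57^2 - 0.54^2)/(2*0.57*0.54) = -0.88910169
th2 = acos(-0.88910169) = 152.7606 deg

152.7606 degrees


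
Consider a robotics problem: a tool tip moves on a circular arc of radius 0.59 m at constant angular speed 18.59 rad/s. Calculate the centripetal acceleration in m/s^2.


a_c = omega^2 * r = 18.59^2 * 0.59 = 203.8970

203.8970 m/s^2


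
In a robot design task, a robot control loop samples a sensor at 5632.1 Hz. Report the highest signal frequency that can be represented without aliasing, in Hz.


f_max = f_s/2 = 5632.1/2 = 2816.0500

2816.0500 Hz


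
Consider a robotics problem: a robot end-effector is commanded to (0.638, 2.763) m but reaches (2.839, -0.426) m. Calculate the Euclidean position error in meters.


dx = 2.839 - (0.638) = 2.2010, dy = -0.426 - (2.763) = -3.1890
err = sqrt(4.844401 + 10.169721) = 3.8748

3.8748 m


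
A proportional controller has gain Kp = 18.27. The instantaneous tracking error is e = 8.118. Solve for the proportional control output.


u_P = Kp * e = 18.27 * 8.118 = 148.3159

148.3159


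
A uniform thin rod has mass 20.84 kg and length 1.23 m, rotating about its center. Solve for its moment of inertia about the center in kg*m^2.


I = (1/12)*m*L^2 = (1/12)*20.84*1.23^2 = 2.6274

2.6274 kg*m^2


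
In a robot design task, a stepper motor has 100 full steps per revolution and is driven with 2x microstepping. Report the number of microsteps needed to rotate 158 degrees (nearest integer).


step_size = 360/(100*2) = 360/200 = 1.800000 deg
n = 158/(360/200) = 158*200/360 = 87.7778 -> 88

88 steps


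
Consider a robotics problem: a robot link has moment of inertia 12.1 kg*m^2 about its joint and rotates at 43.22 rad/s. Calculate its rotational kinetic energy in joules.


KE = (1/2)*I*omega^2 = 0.5*12.1*43.22^2 = 11301.2088

11301.2088 J


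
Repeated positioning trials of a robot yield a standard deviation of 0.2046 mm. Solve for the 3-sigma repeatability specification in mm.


repeatability = 3*sigma = 3*0.2046 = 0.6138

0.6138 mm


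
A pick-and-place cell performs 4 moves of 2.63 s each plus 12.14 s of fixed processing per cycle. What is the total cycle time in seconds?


T = 4*2.63 + 12.14 = 22.6600

22.6600 s


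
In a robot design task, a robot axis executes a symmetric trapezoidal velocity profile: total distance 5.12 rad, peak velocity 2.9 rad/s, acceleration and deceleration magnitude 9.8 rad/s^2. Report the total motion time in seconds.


t_acc = v/a = 2.9/9.8 = 0.295918 s
d_acc = v^2/(2a) = 0.429082 rad (each ramp)
d_cruise = 5.12 - 2*0.429082 = 4.261836 rad
t_cruise = 4.261836/2.9 = 1.469599 s
t_total = 2*0.295918 + 1.469599 = 2.0614

2.0614 s


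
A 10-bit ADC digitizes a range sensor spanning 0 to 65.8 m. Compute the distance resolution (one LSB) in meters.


res = range / 2^n = 65.8/2^10 = 65.8/1024 = 0.0643

0.0643 m


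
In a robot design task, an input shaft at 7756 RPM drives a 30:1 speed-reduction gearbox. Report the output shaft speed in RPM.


omega_out = omega_in / N = 7756 / 30 = 258.5333

258.5333 RPM


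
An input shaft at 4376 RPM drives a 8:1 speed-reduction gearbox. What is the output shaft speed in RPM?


omega_out = omega_in / N = 4376 / 8 = 547.0000

547.0000 RPM


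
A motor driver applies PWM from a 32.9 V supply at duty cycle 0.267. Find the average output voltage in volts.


V_avg = V_supply * D = 32.9*0.267 = 8.7843

8.7843 V


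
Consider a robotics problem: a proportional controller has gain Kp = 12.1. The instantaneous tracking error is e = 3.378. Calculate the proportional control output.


u_P = Kp * e = 12.1 * 3.378 = 40.8738

40.8738


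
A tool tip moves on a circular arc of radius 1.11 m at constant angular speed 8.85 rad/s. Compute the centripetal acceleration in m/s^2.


a_c = omega^2 * r = 8.85^2 * 1.11 = 86.9380

86.9380 m/s^2


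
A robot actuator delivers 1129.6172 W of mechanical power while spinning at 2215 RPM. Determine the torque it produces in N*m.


omega = 2215 * 2*pi/60 = 231.954258 rad/s
tau = P / omega = 1129.6172 / 231.954258 = 4.8700

4.8700 N*m


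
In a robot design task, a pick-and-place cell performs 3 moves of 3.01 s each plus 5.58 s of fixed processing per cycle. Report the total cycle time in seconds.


T = 3*3.01 + 5.58 = 14.6100

14.6100 s


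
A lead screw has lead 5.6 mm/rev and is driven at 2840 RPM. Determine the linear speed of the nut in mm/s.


v = lead * (RPM/60) = 5.6*2840/60 = 265.0667

265.0667 mm/s


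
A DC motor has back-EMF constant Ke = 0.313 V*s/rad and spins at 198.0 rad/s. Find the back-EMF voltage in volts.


V_emf = Ke * omega = 0.313*198.0 = 61.9740

61.9740 V


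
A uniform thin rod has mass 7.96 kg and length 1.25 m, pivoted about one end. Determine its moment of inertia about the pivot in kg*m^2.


I = (1/3)*m*L^2 = (1/3)*7.96*1.25^2 = 4.1458

4.1458 kg*m^2


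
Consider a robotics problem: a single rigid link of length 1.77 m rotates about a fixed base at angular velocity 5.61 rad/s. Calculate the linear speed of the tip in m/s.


v = L*omega = 1.77 * 5.61 = 9.9297

9.9297 m/s


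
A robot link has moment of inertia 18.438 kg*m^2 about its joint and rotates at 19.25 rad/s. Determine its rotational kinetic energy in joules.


KE = (1/2)*I*omega^2 = 0.5*18.438*19.25^2 = 3416.2157

3416.2157 J


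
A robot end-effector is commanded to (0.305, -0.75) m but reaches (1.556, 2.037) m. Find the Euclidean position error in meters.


dx = 1.556 - (0.305) = 1.2510, dy = 2.037 - (-0.75) = 2.7870
err = sqrt(1.565001 + 7.767369) = 3.0549

3.0549 m


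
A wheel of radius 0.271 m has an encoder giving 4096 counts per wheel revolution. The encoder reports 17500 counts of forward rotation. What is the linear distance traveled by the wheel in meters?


revs = 17500/4096 = 4.272461
d = revs * 2*pi*r = 4.272461 * 2*pi*0.271 = 7.2749

7.2749 m


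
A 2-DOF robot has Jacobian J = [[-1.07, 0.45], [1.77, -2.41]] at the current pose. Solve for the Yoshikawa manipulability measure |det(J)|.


det(J) = -1.07*-2.41 - (0.45)*(1.77) = 1.7822
|det(J)| = 1.7822

1.7822


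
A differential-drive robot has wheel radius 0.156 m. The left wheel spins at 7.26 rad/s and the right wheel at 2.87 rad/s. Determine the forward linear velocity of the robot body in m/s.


v = r*(wR + wL)/2 = 0.156*(2.87 + 7.26)/2 = 0.7901

0.7901 m/s


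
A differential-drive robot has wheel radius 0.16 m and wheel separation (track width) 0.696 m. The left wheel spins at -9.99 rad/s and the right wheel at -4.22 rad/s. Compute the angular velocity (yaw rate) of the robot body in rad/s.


omega = r*(wR - wL)/L = 0.16*(-4.22 - (-9.99))/0.696 = 1.3264

1.3264 rad/s


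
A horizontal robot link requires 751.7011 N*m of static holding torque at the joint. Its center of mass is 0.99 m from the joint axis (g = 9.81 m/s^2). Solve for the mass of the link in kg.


m = tau / (g*L) = 751.7011 / (9.81 * 0.99) = 77.4000

77.4000 kg


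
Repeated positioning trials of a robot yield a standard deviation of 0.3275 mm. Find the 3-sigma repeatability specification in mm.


repeatability = 3*sigma = 3*0.3275 = 0.9825

0.9825 mm


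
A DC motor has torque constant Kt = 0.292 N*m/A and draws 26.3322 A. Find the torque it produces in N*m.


tau = Kt * I = 0.292*26.3322 = 7.6890

7.6890 N*m


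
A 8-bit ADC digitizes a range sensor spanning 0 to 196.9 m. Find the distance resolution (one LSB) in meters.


res = range / 2^n = 196.9/2^8 = 196.9/256 = 0.7691

0.7691 m


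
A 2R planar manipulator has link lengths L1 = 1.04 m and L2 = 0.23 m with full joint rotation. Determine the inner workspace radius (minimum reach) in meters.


r_min = |L1 - L2| = |1.04 - 0.23| = 0.8100

0.8100 m


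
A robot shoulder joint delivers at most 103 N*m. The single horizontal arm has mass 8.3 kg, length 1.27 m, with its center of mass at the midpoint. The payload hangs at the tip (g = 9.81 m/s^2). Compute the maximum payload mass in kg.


tau_arm = m_arm*g*(L/2) = 8.3*9.81*1.27/2 = 51.7036 N*m
tau_payload = tau_max - tau_arm = 103 - 51.7036 = 51.2964
m_payload = tau_payload / (g*L) = 51.2964 / (9.81*1.27) = 4.1173

4.1173 kg


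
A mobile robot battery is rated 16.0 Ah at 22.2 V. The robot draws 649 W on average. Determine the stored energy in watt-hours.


E = capacity * V = 16.0*22.2 = 355.2000

355.2000 Wh


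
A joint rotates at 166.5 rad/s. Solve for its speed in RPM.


RPM = 166.5 * 60/(2*pi) = 1589.9579

1589.9579 RPM


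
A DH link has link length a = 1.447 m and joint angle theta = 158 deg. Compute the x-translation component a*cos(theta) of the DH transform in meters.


a*cos(theta) = 1.447*cos(158 deg) = -1.3416

-1.3416 m


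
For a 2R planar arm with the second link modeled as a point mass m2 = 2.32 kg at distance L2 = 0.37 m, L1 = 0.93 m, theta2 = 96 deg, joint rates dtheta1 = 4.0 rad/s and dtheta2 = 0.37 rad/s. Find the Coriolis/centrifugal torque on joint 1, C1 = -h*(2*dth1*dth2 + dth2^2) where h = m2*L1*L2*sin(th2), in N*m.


h = m2*L1*L2*sin(th2) = 2.32*0.93*0.37*sin(96 deg) = 0.793939
C1 = -h*(2*4.0*0.37 + 0.37^2) = -0.793939*3.0969 = -2.4587

-2.4587 N*m


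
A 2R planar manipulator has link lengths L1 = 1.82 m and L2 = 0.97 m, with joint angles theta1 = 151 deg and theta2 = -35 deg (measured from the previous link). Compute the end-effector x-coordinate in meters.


x = L1*cos(th1) + L2*cos(th1+th2) = 1.82*cos(151 deg) + 0.97*cos(116 deg) = -2.0170

-2.0170 m


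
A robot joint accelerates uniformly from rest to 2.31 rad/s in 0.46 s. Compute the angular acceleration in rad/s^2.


alpha = delta_omega / t = 2.31 / 0.46 = 5.0217

5.0217 rad/s^2


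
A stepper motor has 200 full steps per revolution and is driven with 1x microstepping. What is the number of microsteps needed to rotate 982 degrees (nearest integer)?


step_size = 360/(200*1) = 360/200 = 1.800000 deg
n = 982/(360/200) = 982*200/360 = 545.5556 -> 546

546 steps


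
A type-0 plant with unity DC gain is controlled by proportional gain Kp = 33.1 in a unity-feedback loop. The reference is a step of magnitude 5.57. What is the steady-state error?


e_ss = R/(1 + Kp) = 5.57/(1 + 33.1) = 5.57/34.1000 = 0.1633

0.1633


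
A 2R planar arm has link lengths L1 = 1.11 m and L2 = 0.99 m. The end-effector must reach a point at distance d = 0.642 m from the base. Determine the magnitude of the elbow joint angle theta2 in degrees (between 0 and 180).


cos(th2) = (d^2 - L1^2 - L2^2)/(2*L1*L2) = (0.642^2 - 1.11^2 - 0.99^2)/(2*1.11*0.99) = -0.81901720
th2 = acos(-0.81901720) = 144.9865 deg

144.9865 degrees


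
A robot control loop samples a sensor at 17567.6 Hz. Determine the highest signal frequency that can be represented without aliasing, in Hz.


f_max = f_s/2 = 17567.6/2 = 8783.8000

8783.8000 Hz


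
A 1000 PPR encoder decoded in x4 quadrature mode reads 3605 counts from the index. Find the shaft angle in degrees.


angle = counts * 360 / (PPR*4) = 3605 * 360 / 4000 = 324.4500

324.4500 degrees


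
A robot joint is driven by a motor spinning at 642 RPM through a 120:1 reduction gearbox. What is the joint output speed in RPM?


omega_joint = omega_motor / N = 642 / 120 = 5.3500

5.3500 RPM


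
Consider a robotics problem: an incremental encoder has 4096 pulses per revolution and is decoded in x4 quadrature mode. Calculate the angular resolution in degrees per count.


resolution = 360 / (PPR * 4) = 360 / 16384 = 0.0220

0.0220 degrees


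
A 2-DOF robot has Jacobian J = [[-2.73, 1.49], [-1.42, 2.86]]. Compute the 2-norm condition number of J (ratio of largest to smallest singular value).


JJ^T eigenvalues: trace(JJ^T) = 19.8690, det(JJ^T) = det(J)^2 = 32.39886400
s_max^2 = (19.8690 + sqrt(265.18170500))/2 = 18.07670033
s_min^2 = (19.8690 - sqrt(265.18170500))/2 = 1.79229967
kappa = s_max/s_min = sqrt(18.07670033/1.79229967) = 3.1758

3.1758


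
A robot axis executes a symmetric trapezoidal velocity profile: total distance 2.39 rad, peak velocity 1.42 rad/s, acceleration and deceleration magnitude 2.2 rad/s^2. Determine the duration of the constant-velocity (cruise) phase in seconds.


t_acc = v/a = 0.645455 s, d_acc = v^2/(2a) = 0.458273 rad each
d_cruise = 2.39 - 2*0.458273 = 1.473454 rad
t_cruise = d_cruise/v = 1.473454/1.42 = 1.0376

1.0376 s


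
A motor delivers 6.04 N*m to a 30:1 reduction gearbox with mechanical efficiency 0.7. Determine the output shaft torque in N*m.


tau_out = tau_in * N * eta = 6.04 * 30 * 0.7 = 126.8400

126.8400 N*m


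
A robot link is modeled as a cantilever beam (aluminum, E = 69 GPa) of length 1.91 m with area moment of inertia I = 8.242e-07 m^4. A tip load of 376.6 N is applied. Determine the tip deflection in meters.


delta = F*L^3/(3*E*I) = 376.6*1.91^3/(3*6.900e+10*8.242e-07)
      = 2624.1002186/170609.4 = 0.0154

0.0154 m


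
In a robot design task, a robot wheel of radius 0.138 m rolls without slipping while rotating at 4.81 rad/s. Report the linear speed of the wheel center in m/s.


v = omega * r = 4.81 * 0.138 = 0.6638

0.6638 m/s


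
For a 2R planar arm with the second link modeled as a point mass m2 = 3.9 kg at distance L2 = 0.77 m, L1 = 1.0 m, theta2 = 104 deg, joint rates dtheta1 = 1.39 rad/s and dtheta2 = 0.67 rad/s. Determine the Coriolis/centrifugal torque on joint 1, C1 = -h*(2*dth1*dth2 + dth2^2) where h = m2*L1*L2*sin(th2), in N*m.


h = m2*L1*L2*sin(th2) = 3.9*1.0*0.77*sin(104 deg) = 2.913798
C1 = -h*(2*1.39*0.67 + 0.67^2) = -2.913798*2.3115 = -6.7352

-6.7352 N*m


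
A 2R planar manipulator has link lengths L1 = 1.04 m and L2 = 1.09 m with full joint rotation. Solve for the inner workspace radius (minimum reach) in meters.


r_min = |L1 - L2| = |1.04 - 1.09| = 0.0500

0.0500 m


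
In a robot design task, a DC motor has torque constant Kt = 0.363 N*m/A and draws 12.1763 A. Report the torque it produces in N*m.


tau = Kt * I = 0.363*12.1763 = 4.4200

4.4200 N*m


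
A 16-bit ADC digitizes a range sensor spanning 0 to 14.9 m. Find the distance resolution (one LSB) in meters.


res = range / 2^n = 14.9/2^16 = 14.9/65536 = 2.2736e-04

2.2736e-04 m


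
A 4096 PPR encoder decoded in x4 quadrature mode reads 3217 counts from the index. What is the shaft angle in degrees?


angle = counts * 360 / (PPR*4) = 3217 * 360 / 16384 = 70.6860

70.6860 degrees


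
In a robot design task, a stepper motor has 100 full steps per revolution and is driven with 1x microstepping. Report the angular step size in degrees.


step = 360/(100*1) = 360/100 = 3.6000

3.6000 degrees


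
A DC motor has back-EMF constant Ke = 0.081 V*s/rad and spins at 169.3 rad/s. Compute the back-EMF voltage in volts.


V_emf = Ke * omega = 0.081*169.3 = 13.7133

13.7133 V


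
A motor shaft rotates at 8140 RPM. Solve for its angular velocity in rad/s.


omega = 8140 * 2*pi/60 = 852.4188

852.4188 rad/s


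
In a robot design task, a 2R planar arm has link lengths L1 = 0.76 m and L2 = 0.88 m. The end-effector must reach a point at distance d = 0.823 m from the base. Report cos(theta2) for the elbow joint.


cos(th2) = (d^2 - L1^2 - L2^2)/(2*L1*L2) = (0.823^2 - 0.76^2 - 0.88^2)/(2*0.76*0.88) = -0.5044

-0.5044


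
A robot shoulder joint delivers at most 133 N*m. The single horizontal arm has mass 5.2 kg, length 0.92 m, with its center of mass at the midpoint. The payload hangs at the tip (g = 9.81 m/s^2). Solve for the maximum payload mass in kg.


tau_arm = m_arm*g*(L/2) = 5.2*9.81*0.92/2 = 23.4655 N*m
tau_payload = tau_max - tau_arm = 133 - 23.4655 = 109.5345
m_payload = tau_payload / (g*L) = 109.5345 / (9.81*0.92) = 12.1365

12.1365 kg


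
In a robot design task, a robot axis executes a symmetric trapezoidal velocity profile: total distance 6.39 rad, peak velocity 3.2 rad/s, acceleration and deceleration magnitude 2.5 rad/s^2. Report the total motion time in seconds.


t_acc = v/a = 3.2/2.5 = 1.280000 s
d_acc = v^2/(2a) = 2.048000 rad (each ramp)
d_cruise = 6.39 - 2*2.048000 = 2.294000 rad
t_cruise = 2.294000/3.2 = 0.716875 s
t_total = 2*1.280000 + 0.716875 = 3.2769

3.2769 s


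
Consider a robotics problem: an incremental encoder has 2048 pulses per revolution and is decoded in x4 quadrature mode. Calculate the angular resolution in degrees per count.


resolution = 360 / (PPR * 4) = 360 / 8192 = 0.0439

0.0439 degrees


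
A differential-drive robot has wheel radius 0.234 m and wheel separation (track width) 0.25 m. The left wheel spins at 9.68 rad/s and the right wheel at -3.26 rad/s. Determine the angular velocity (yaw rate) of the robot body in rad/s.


omega = r*(wR - wL)/L = 0.234*(-3.26 - (9.68))/0.25 = -12.1118

-12.1118 rad/s


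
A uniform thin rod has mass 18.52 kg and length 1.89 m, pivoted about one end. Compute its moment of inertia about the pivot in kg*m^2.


I = (1/3)*m*L^2 = (1/3)*18.52*1.89^2 = 22.0518

22.0518 kg*m^2


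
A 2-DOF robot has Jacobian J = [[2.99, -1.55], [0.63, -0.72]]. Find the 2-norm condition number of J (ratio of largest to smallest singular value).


JJ^T eigenvalues: trace(JJ^T) = 12.2579, det(JJ^T) = det(J)^2 = 1.38368169
s_max^2 = (12.2579 + sqrt(144.72138565))/2 = 12.14396009
s_min^2 = (12.2579 - sqrt(144.72138565))/2 = 0.11393991
kappa = s_max/s_min = sqrt(12.14396009/0.11393991) = 10.3239

10.3239


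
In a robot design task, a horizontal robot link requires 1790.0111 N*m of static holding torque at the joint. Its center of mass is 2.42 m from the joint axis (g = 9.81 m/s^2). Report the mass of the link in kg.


m = tau / (g*L) = 1790.0111 / (9.81 * 2.42) = 75.4000

75.4000 kg


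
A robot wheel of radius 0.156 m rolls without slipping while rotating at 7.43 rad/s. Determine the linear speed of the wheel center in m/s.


v = omega * r = 7.43 * 0.156 = 1.1591

1.1591 m/s


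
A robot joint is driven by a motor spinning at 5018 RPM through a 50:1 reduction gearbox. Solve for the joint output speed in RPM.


omega_joint = omega_motor / N = 5018 / 50 = 100.3600

100.3600 RPM


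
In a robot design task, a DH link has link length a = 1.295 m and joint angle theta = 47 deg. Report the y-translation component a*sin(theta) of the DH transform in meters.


a*sin(theta) = 1.295*sin(47 deg) = 0.9471

0.9471 m


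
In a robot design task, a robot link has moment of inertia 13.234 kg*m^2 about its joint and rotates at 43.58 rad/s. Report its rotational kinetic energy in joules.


KE = (1/2)*I*omega^2 = 0.5*13.234*43.58^2 = 12567.1149

12567.1149 J


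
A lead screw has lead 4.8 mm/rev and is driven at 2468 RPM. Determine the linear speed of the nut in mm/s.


v = lead * (RPM/60) = 4.8*2468/60 = 197.4400

197.4400 mm/s


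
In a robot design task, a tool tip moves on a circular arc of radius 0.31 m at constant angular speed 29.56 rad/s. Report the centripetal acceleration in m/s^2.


a_c = omega^2 * r = 29.56^2 * 0.31 = 270.8760

270.8760 m/s^2


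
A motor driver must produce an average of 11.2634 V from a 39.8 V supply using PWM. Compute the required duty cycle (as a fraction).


D = V_avg/V_supply = 11.2634/39.8 = 0.2830

0.2830


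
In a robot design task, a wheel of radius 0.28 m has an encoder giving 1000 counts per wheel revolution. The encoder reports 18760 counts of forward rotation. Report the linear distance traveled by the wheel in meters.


revs = 18760/1000 = 18.760000
d = revs * 2*pi*r = 18.760000 * 2*pi*0.28 = 33.0043

33.0043 m


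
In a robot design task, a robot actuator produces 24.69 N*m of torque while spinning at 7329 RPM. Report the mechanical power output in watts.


omega = 7329 * 2*pi/60 = 767.491085 rad/s
P = tau * omega = 24.69 * 767.491085 = 18949.3549

18949.3549 W


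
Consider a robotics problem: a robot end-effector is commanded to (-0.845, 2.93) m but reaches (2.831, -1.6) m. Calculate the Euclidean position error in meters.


dx = 2.831 - (-0.845) = 3.6760, dy = -1.6 - (2.93) = -4.5300
err = sqrt(13.512976 + 20.520900) = 5.8339

5.8339 m


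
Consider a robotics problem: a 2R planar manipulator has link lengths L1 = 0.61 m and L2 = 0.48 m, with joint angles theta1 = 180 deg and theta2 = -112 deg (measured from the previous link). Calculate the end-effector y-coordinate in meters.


y = L1*sin(th1) + L2*sin(th1+th2) = 0.61*sin(180 deg) + 0.48*sin(68 deg) = 0.4450

0.4450 m


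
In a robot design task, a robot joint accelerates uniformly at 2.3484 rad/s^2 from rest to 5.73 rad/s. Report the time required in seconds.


t = delta_omega / alpha = 5.73 / 2.3484 = 2.4400

2.4400 s


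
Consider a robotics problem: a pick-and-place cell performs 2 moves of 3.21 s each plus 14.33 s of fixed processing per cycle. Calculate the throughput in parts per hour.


T_cycle = 2*3.21 + 14.33 = 20.7500 s
rate = 3600/T = 173.4940

173.4940 parts/hour


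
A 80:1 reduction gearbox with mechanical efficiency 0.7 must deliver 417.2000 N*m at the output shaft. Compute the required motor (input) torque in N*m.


tau_in = tau_out / (N * eta) = 417.2000 / (80 * 0.7) = 7.4500

7.4500 N*m


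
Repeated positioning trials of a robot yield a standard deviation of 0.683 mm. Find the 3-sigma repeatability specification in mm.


repeatability = 3*sigma = 3*0.683 = 2.0490

2.0490 mm


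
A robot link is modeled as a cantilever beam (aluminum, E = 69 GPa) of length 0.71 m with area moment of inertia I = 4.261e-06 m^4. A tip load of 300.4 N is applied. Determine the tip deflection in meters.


delta = F*L^3/(3*E*I) = 300.4*0.71^3/(3*6.900e+10*4.261e-06)
      = 107.5164644/882027 = 1.2190e-04

1.2190e-04 m


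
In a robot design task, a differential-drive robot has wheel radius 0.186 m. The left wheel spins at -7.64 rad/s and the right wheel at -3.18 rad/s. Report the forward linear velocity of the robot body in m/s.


v = r*(wR + wL)/2 = 0.186*(-3.18 + -7.64)/2 = -1.0063

-1.0063 m/s


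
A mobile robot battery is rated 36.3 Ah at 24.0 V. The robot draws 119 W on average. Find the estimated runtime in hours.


E = 36.3*24.0 = 871.2000 Wh
t = E/P = 871.2000/119 = 7.3210

7.3210 hours


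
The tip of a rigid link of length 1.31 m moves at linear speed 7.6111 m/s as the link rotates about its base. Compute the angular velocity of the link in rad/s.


omega = v / L = 7.6111 / 1.31 = 5.8100

5.8100 rad/s


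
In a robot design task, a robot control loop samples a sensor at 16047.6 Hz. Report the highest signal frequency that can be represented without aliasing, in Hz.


f_max = f_s/2 = 16047.6/2 = 8023.8000

8023.8000 Hz


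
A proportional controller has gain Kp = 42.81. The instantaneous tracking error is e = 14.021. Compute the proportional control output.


u_P = Kp * e = 42.81 * 14.021 = 600.2390

600.2390


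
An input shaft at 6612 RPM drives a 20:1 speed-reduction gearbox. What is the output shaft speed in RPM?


omega_out = omega_in / N = 6612 / 20 = 330.6000

330.6000 RPM


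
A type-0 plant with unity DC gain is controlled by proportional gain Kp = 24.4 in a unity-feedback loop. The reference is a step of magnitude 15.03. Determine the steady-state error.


e_ss = R/(1 + Kp) = 15.03/(1 + 24.4) = 15.03/25.4000 = 0.5917

0.5917


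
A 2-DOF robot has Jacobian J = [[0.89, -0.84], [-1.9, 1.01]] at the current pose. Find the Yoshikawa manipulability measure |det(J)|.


det(J) = 0.89*1.01 - (-0.84)*(-1.9) = -0.6971
|det(J)| = 0.6971

0.6971


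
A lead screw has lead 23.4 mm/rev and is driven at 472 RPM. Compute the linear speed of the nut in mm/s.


v = lead * (RPM/60) = 23.4*472/60 = 184.0800

184.0800 mm/s


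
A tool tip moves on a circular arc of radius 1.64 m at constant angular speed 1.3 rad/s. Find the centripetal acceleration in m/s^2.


a_c = omega^2 * r = 1.3^2 * 1.64 = 2.7716

2.7716 m/s^2


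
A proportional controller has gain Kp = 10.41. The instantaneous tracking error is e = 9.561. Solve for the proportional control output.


u_P = Kp * e = 10.41 * 9.561 = 99.5300

99.5300


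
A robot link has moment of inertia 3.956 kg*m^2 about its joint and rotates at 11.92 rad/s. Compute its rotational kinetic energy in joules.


KE = (1/2)*I*omega^2 = 0.5*3.956*11.92^2 = 281.0469

281.0469 J


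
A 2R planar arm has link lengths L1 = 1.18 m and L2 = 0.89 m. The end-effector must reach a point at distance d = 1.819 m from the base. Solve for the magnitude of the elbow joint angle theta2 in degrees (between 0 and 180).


cos(th2) = (d^2 - L1^2 - L2^2)/(2*L1*L2) = (1.819^2 - 1.18^2 - 0.89^2)/(2*1.18*0.89) = 0.53526043
th2 = acos(0.53526043) = 57.6384 deg

57.6384 degrees


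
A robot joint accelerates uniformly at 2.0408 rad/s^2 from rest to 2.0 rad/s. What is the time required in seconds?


t = delta_omega / alpha = 2.0 / 2.0408 = 0.9800

0.9800 s


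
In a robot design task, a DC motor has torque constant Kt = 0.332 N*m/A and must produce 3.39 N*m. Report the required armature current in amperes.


I = tau / Kt = 3.39/0.332 = 10.2108

10.2108 A


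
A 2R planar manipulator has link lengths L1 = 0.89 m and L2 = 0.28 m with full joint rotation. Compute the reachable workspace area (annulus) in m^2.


r_max = L1 + L2 = 1.1700, r_min = |L1 - L2| = 0.6100
A = pi*(r_max^2 - r_min^2) = pi*(1.3689 - 0.3721) = 3.1315

3.1315 m^2


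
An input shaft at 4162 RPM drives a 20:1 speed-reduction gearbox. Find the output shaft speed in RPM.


omega_out = omega_in / N = 4162 / 20 = 208.1000

208.1000 RPM


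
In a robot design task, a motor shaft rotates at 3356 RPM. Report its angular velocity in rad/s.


omega = 3356 * 2*pi/60 = 351.4395

351.4395 rad/s


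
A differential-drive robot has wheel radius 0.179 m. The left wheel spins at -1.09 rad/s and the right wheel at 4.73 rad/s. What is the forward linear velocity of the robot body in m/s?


v = r*(wR + wL)/2 = 0.179*(4.73 + -1.09)/2 = 0.3258

0.3258 m/s


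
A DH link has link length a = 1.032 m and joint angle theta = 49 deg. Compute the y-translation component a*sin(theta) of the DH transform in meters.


a*sin(theta) = 1.032*sin(49 deg) = 0.7789

0.7789 m


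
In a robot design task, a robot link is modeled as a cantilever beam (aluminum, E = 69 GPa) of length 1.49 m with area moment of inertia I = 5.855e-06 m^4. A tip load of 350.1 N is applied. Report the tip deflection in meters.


delta = F*L^3/(3*E*I) = 350.1*1.49^3/(3*6.900e+10*5.855e-06)
      = 1158.1129449/1211985 = 9.5555e-04

9.5555e-04 m


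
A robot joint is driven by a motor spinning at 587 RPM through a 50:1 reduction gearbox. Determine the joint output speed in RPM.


omega_joint = omega_motor / N = 587 / 50 = 11.7400

11.7400 RPM


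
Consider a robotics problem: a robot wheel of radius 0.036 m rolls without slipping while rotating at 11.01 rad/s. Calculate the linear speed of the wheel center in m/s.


v = omega * r = 11.01 * 0.036 = 0.3964

0.3964 m/s


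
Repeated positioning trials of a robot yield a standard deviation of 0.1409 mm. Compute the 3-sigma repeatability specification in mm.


repeatability = 3*sigma = 3*0.1409 = 0.4227

0.4227 mm


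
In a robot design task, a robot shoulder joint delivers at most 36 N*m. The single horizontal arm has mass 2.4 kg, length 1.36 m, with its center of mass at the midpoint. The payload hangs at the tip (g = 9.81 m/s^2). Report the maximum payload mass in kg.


tau_arm = m_arm*g*(L/2) = 2.4*9.81*1.36/2 = 16.0099 N*m
tau_payload = tau_max - tau_arm = 36 - 16.0099 = 19.9901
m_payload = tau_payload / (g*L) = 19.9901 / (9.81*1.36) = 1.4983

1.4983 kg


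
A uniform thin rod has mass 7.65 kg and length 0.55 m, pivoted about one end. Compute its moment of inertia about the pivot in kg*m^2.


I = (1/3)*m*L^2 = (1/3)*7.65*0.55^2 = 0.7714

0.7714 kg*m^2


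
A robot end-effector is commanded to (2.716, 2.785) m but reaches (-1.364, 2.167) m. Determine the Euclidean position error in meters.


dx = -1.364 - (2.716) = -4.0800, dy = 2.167 - (2.785) = -0.6180
err = sqrt(16.646400 + 0.381924) = 4.1265

4.1265 m


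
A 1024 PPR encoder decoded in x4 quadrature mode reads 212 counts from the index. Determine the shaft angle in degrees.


angle = counts * 360 / (PPR*4) = 212 * 360 / 4096 = 18.6328

18.6328 degrees


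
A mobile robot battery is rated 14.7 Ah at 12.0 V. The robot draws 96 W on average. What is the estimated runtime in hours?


E = 14.7*12.0 = 176.4000 Wh
t = E/P = 176.4000/96 = 1.8375

1.8375 hours


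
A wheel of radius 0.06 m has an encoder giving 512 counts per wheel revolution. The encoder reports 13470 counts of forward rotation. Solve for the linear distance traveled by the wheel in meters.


revs = 13470/512 = 26.308594
d = revs * 2*pi*r = 26.308594 * 2*pi*0.06 = 9.9181

9.9181 m


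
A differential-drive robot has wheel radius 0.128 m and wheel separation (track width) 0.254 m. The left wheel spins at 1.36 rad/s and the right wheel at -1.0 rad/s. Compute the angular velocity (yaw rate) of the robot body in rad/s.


omega = r*(wR - wL)/L = 0.128*(-1.0 - (1.36))/0.254 = -1.1893

-1.1893 rad/s


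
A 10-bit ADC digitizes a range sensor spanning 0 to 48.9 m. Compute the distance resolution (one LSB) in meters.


res = range / 2^n = 48.9/2^10 = 48.9/1024 = 0.0478

0.0478 m


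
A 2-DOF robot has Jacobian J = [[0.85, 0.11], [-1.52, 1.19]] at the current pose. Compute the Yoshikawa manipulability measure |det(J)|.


det(J) = 0.85*1.19 - (0.11)*(-1.52) = 1.1787
|det(J)| = 1.1787

1.1787


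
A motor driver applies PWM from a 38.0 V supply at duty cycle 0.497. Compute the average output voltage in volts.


V_avg = V_supply * D = 38.0*0.497 = 18.8860

18.8860 V


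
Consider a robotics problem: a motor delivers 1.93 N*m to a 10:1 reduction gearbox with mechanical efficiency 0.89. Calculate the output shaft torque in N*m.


tau_out = tau_in * N * eta = 1.93 * 10 * 0.89 = 17.1770

17.1770 N*m


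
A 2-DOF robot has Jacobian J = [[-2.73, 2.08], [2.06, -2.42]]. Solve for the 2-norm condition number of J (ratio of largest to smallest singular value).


JJ^T eigenvalues: trace(JJ^T) = 21.8793, det(JJ^T) = det(J)^2 = 5.39075524
s_max^2 = (21.8793 + sqrt(457.14074753))/2 = 21.63007501
s_min^2 = (21.8793 - sqrt(457.14074753))/2 = 0.24922499
kappa = s_max/s_min = sqrt(21.63007501/0.24922499) = 9.3161

9.3161


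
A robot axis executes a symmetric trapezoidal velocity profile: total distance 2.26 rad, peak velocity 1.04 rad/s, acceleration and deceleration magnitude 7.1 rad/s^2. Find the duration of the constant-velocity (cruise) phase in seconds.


t_acc = v/a = 0.146479 s, d_acc = v^2/(2a) = 0.076169 rad each
d_cruise = 2.26 - 2*0.076169 = 2.107662 rad
t_cruise = d_cruise/v = 2.107662/1.04 = 2.0266

2.0266 s


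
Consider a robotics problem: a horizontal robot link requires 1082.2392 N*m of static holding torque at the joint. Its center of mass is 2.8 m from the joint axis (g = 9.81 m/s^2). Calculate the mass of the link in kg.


m = tau / (g*L) = 1082.2392 / (9.81 * 2.8) = 39.4000

39.4000 kg


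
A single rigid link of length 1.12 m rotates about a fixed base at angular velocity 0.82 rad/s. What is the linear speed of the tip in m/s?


v = L*omega = 1.12 * 0.82 = 0.9184

0.9184 m/s


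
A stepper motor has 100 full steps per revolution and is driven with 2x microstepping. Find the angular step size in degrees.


step = 360/(100*2) = 360/200 = 1.8000

1.8000 degrees


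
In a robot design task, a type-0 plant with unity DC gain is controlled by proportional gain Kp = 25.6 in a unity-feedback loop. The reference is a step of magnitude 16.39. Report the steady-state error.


e_ss = R/(1 + Kp) = 16.39/(1 + 25.6) = 16.39/26.6000 = 0.6162

0.6162


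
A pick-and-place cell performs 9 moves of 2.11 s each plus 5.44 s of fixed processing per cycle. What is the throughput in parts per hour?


T_cycle = 9*2.11 + 5.44 = 24.4300 s
rate = 3600/T = 147.3598

147.3598 parts/hour


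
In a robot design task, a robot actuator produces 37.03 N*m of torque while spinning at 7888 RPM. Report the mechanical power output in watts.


omega = 7888 * 2*pi/60 = 826.029428 rad/s
P = tau * omega = 37.03 * 826.029428 = 30587.8697

30587.8697 W


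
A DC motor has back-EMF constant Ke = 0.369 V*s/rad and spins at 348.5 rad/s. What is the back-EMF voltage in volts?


V_emf = Ke * omega = 0.369*348.5 = 128.5965

128.5965 V


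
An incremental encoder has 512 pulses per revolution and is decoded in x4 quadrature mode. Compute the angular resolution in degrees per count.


resolution = 360 / (PPR * 4) = 360 / 2048 = 0.1758

0.1758 degrees


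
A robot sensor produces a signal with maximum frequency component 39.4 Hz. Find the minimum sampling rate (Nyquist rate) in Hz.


f_s,min = 2*f_max = 2*39.4 = 78.8000

78.8000 Hz


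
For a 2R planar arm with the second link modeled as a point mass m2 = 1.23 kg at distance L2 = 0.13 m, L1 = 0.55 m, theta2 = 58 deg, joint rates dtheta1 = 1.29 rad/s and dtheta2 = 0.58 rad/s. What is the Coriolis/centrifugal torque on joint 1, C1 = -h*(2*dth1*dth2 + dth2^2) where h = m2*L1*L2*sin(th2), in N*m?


h = m2*L1*L2*sin(th2) = 1.23*0.55*0.13*sin(58 deg) = 0.074582
C1 = -h*(2*1.29*0.58 + 0.58^2) = -0.074582*1.8328 = -0.1367

-0.1367 N*m


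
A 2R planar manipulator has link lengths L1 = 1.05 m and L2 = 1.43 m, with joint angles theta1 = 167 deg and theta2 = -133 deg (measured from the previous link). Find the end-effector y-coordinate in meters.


y = L1*sin(th1) + L2*sin(th1+th2) = 1.05*sin(167 deg) + 1.43*sin(34 deg) = 1.0358

1.0358 m


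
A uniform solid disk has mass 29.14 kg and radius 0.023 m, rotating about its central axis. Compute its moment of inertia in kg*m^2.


I = (1/2)*m*R^2 = 0.5*29.14*0.023^2 = 0.0077

0.0077 kg*m^2


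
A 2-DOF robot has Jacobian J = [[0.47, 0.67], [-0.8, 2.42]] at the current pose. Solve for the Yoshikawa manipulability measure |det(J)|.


det(J) = 0.47*2.42 - (0.67)*(-0.8) = 1.6734
|det(J)| = 1.6734

1.6734


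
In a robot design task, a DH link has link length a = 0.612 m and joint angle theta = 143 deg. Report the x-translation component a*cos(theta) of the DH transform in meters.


a*cos(theta) = 0.612*cos(143 deg) = -0.4888

-0.4888 m


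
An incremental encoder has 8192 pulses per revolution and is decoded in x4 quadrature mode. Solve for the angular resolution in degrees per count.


resolution = 360 / (PPR * 4) = 360 / 32768 = 0.0110

0.0110 degrees


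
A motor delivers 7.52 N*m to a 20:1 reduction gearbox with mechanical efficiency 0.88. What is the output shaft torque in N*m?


tau_out = tau_in * N * eta = 7.52 * 20 * 0.88 = 132.3520

132.3520 N*m


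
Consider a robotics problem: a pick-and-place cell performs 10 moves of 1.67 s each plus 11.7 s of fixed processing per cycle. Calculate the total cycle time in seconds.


T = 10*1.67 + 11.7 = 28.4000

28.4000 s


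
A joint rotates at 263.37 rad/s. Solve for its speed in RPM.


RPM = 263.37 * 60/(2*pi) = 2514.9982

2514.9982 RPM


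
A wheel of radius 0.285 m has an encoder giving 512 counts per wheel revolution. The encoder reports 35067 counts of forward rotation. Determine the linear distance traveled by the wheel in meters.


revs = 35067/512 = 68.490234
d = revs * 2*pi*r = 68.490234 * 2*pi*0.285 = 122.6460

122.6460 m


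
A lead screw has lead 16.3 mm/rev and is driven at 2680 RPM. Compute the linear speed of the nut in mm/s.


v = lead * (RPM/60) = 16.3*2680/60 = 728.0667

728.0667 mm/s


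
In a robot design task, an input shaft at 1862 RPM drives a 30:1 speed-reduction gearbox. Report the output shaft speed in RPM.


omega_out = omega_in / N = 1862 / 30 = 62.0667

62.0667 RPM


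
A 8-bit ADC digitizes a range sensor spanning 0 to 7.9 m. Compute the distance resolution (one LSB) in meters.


res = range / 2^n = 7.9/2^8 = 7.9/256 = 0.0309

0.0309 m


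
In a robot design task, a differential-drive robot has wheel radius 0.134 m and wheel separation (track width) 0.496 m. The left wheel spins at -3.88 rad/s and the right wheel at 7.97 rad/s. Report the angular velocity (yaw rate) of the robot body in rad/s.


omega = r*(wR - wL)/L = 0.134*(7.97 - (-3.88))/0.496 = 3.2014

3.2014 rad/s


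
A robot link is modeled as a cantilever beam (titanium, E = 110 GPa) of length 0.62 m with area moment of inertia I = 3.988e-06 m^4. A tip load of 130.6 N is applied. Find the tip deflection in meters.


delta = F*L^3/(3*E*I) = 130.6*0.62^3/(3*1.100e+11*3.988e-06)
      = 31.1256368/1316040 = 2.3651e-05

2.3651e-05 m


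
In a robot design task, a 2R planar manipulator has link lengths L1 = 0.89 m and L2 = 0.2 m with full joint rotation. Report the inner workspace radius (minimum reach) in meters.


r_min = |L1 - L2| = |0.89 - 0.2| = 0.6900

0.6900 m


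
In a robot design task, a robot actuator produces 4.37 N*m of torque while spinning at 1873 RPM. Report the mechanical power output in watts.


omega = 1873 * 2*pi/60 = 196.140101 rad/s
P = tau * omega = 4.37 * 196.140101 = 857.1322

857.1322 W


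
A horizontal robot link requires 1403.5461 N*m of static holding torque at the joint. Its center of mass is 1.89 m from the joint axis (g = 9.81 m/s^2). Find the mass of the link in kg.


m = tau / (g*L) = 1403.5461 / (9.81 * 1.89) = 75.7000

75.7000 kg


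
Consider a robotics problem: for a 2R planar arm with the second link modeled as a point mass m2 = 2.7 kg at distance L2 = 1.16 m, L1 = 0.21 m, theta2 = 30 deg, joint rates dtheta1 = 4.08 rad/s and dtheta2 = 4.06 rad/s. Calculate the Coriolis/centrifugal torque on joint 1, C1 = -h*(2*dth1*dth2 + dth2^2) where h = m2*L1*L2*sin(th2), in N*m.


h = m2*L1*L2*sin(th2) = 2.7*0.21*1.16*sin(30 deg) = 0.328860
C1 = -h*(2*4.08*4.06 + 4.06^2) = -0.328860*49.6132 = -16.3158

-16.3158 N*m


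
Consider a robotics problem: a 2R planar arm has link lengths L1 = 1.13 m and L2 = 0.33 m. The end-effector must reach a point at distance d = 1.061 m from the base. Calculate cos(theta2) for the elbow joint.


cos(th2) = (d^2 - L1^2 - L2^2)/(2*L1*L2) = (1.061^2 - 1.13^2 - 0.33^2)/(2*1.13*0.33) = -0.3487

-0.3487
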